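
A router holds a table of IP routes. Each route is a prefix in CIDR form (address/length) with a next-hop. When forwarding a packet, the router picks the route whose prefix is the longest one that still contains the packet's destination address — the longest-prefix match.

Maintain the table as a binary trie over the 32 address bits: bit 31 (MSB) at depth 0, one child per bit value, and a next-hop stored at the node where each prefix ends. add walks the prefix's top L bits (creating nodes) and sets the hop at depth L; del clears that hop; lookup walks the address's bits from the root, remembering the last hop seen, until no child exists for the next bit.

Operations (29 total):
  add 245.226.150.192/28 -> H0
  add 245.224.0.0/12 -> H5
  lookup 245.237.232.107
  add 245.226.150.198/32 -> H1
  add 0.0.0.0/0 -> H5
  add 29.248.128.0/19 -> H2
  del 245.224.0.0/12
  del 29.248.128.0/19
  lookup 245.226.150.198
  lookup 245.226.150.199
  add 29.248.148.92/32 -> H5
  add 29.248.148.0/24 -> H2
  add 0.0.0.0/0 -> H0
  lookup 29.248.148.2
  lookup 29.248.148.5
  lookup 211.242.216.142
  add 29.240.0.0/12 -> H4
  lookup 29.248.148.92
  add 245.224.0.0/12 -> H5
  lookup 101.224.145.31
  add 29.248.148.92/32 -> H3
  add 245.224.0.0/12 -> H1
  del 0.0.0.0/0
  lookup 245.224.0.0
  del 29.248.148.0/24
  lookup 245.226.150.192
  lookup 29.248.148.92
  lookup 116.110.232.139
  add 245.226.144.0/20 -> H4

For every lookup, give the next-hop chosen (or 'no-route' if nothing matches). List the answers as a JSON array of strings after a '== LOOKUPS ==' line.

Apply in order:
  add 245.226.150.192/28 -> H0 at depth 28
  add 245.224.0.0/12 -> H5 at depth 12
  ? 245.237.232.107  path d0:-→d1:-→d2:-→d3:-→d4:-→d5:-→d6:-→d7:-→d8:-→d9:-→d10:-→d11:-→d12:H5  best=H5
  add 245.226.150.198/32 -> H1 at depth 32
  add 0.0.0.0/0 -> H5 at depth 0
  add 29.248.128.0/19 -> H2 at depth 19
  del 245.224.0.0/12 (clear depth 12)
  del 29.248.128.0/19 (clear depth 19)
  ? 245.226.150.198  path d0:H5→d1:-→d2:-→d3:-→d4:-→d5:-→d6:-→d7:-→d8:-→d9:-→d10:-→d11:-→d12:-→d13:-→d14:-→d15:-→d16:-→d17:-→d18:-→d19:-→d20:-→d21:-→d22:-→d23:-→d24:-→d25:-→d26:-→d27:-→d28:H0→d29:-→d30:-→d31:-→d32:H1  best=H1
  ? 245.226.150.199  path d0:H5→d1:-→d2:-→d3:-→d4:-→d5:-→d6:-→d7:-→d8:-→d9:-→d10:-→d11:-→d12:-→d13:-→d14:-→d15:-→d16:-→d17:-→d18:-→d19:-→d20:-→d21:-→d22:-→d23:-→d24:-→d25:-→d26:-→d27:-→d28:H0→d29:-→d30:-→d31:-  best=H0
  add 29.248.148.92/32 -> H5 at depth 32
  add 29.248.148.0/24 -> H2 at depth 24
  add 0.0.0.0/0 -> H0 at depth 0
  ? 29.248.148.2  path d0:H0→d1:-→d2:-→d3:-→d4:-→d5:-→d6:-→d7:-→d8:-→d9:-→d10:-→d11:-→d12:-→d13:-→d14:-→d15:-→d16:-→d17:-→d18:-→d19:-→d20:-→d21:-→d22:-→d23:-→d24:H2→d25:-  best=H2
  ? 29.248.148.5  path d0:H0→d1:-→d2:-→d3:-→d4:-→d5:-→d6:-→d7:-→d8:-→d9:-→d10:-→d11:-→d12:-→d13:-→d14:-→d15:-→d16:-→d17:-→d18:-→d19:-→d20:-→d21:-→d22:-→d23:-→d24:H2→d25:-  best=H2
  ? 211.242.216.142  path d0:H0→d1:-→d2:-  best=H0
  add 29.240.0.0/12 -> H4 at depth 12
  ? 29.248.148.92  path d0:H0→d1:-→d2:-→d3:-→d4:-→d5:-→d6:-→d7:-→d8:-→d9:-→d10:-→d11:-→d12:H4→d13:-→d14:-→d15:-→d16:-→d17:-→d18:-→d19:-→d20:-→d21:-→d22:-→d23:-→d24:H2→d25:-→d26:-→d27:-→d28:-→d29:-→d30:-→d31:-→d32:H5  best=H5
  add 245.224.0.0/12 -> H5 at depth 12
  ? 101.224.145.31  path d0:H0→d1:-  best=H0
  add 29.248.148.92/32 -> H3 at depth 32
  add 245.224.0.0/12 -> H1 at depth 12
  del 0.0.0.0/0 (clear depth 0)
  ? 245.224.0.0  path d0:-→d1:-→d2:-→d3:-→d4:-→d5:-→d6:-→d7:-→d8:-→d9:-→d10:-→d11:-→d12:H1→d13:-→d14:-  best=H1
  del 29.248.148.0/24 (clear depth 24)
  ? 245.226.150.192  path d0:-→d1:-→d2:-→d3:-→d4:-→d5:-→d6:-→d7:-→d8:-→d9:-→d10:-→d11:-→d12:H1→d13:-→d14:-→d15:-→d16:-→d17:-→d18:-→d19:-→d20:-→d21:-→d22:-→d23:-→d24:-→d25:-→d26:-→d27:-→d28:H0→d29:-  best=H0
  ? 29.248.148.92  path d0:-→d1:-→d2:-→d3:-→d4:-→d5:-→d6:-→d7:-→d8:-→d9:-→d10:-→d11:-→d12:H4→d13:-→d14:-→d15:-→d16:-→d17:-→d18:-→d19:-→d20:-→d21:-→d22:-→d23:-→d24:-→d25:-→d26:-→d27:-→d28:-→d29:-→d30:-→d31:-→d32:H3  best=H3
  ? 116.110.232.139  path d0:-→d1:-  best=no-route
  add 245.226.144.0/20 -> H4 at depth 20

== LOOKUPS ==
["H5","H1","H0","H2","H2","H0","H5","H0","H1","H0","H3","no-route"]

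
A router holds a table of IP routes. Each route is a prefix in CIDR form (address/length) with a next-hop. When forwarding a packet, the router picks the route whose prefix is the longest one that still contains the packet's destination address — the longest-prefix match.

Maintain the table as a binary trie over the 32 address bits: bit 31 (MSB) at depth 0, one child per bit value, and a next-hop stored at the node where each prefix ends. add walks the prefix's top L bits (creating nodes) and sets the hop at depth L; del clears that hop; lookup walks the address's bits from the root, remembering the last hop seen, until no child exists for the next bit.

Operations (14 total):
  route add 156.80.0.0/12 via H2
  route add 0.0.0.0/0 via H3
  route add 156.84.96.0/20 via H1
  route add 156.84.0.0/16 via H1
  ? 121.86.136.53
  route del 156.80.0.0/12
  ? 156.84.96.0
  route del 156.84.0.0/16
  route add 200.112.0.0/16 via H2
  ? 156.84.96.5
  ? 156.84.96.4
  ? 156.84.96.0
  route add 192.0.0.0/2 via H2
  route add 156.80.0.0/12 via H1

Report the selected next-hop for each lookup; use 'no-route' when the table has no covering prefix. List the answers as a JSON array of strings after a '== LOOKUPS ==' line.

Process each operation:
  + 156.80.0.0/12 (H2) depth=12
  + 0.0.0.0/0 (H3) depth=0
  + 156.84.96.0/20 (H1) depth=20
  + 156.84.0.0/16 (H1) depth=16
  Q 121.86.136.53: descend ε ; hops seen [H3] ; pick H3
  del 156.80.0.0/12 (clear depth 12)
  Q 156.84.96.0: descend 10011100010101000110 ; hops seen [H3,H1,H1] ; pick H1
  del 156.84.0.0/16 (clear depth 16)
  + 200.112.0.0/16 (H2) depth=16
  Q 156.84.96.5: descend 10011100010101000110 ; hops seen [H3,H1] ; pick H1
  Q 156.84.96.4: descend 10011100010101000110 ; hops seen [H3,H1] ; pick H1
  Q 156.84.96.0: descend 10011100010101000110 ; hops seen [H3,H1] ; pick H1
  + 192.0.0.0/2 (H2) depth=2
  + 156.80.0.0/12 (H1) depth=12

== LOOKUPS ==
["H3","H1","H1","H1","H1"]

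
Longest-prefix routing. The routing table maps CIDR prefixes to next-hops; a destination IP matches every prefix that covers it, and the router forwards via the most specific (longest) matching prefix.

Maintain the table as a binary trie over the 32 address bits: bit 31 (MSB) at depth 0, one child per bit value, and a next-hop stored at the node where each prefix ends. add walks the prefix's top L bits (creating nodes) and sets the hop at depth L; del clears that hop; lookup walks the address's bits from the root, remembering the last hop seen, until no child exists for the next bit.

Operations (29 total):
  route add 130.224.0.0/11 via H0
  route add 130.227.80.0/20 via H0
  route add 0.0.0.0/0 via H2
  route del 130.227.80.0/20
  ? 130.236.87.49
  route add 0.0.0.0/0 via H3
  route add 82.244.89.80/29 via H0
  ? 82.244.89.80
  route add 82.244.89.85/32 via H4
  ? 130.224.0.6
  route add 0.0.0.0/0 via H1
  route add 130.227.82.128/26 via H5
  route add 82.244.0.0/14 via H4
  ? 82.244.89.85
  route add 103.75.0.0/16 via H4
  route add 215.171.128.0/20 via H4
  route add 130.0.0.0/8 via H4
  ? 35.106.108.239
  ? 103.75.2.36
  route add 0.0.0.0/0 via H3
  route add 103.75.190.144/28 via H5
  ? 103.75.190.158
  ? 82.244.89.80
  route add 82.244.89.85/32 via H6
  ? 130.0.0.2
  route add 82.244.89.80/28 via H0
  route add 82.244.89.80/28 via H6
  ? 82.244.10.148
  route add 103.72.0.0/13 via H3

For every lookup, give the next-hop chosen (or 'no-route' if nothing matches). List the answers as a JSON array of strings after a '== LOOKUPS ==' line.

Process each operation:
  add 130.224.0.0/11 -> H0 at depth 11
  add 130.227.80.0/20 -> H0 at depth 20
  add 0.0.0.0/0 -> H2 at depth 0
  - 130.227.80.0/20 clear@20
  ? 130.236.87.49  path d0:H2→d1:-→d2:-→d3:-→d4:-→d5:-→d6:-→d7:-→d8:-→d9:-→d10:-→d11:H0→d12:-  best=H0
  add 0.0.0.0/0 -> H3 at depth 0
  add 82.244.89.80/29 -> H0 at depth 29
  ? 82.244.89.80  path d0:H3→d1:-→d2:-→d3:-→d4:-→d5:-→d6:-→d7:-→d8:-→d9:-→d10:-→d11:-→d12:-→d13:-→d14:-→d15:-→d16:-→d17:-→d18:-→d19:-→d20:-→d21:-→d22:-→d23:-→d24:-→d25:-→d26:-→d27:-→d28:-→d29:H0  best=H0
  add 82.244.89.85/32 -> H4 at depth 32
  ? 130.224.0.6  path d0:H3→d1:-→d2:-→d3:-→d4:-→d5:-→d6:-→d7:-→d8:-→d9:-→d10:-→d11:H0→d12:-→d13:-→d14:-  best=H0
  add 0.0.0.0/0 -> H1 at depth 0
  add 130.227.82.128/26 -> H5 at depth 26
  add 82.244.0.0/14 -> H4 at depth 14
  ? 82.244.89.85  path d0:H1→d1:-→d2:-→d3:-→d4:-→d5:-→d6:-→d7:-→d8:-→d9:-→d10:-→d11:-→d12:-→d13:-→d14:H4→d15:-→d16:-→d17:-→d18:-→d19:-→d20:-→d21:-→d22:-→d23:-→d24:-→d25:-→d26:-→d27:-→d28:-→d29:H0→d30:-→d31:-→d32:H4  best=H4
  add 103.75.0.0/16 -> H4 at depth 16
  add 215.171.128.0/20 -> H4 at depth 20
  add 130.0.0.0/8 -> H4 at depth 8
  ? 35.106.108.239  path d0:H1→d1:-  best=H1
  ? 103.75.2.36  path d0:H1→d1:-→d2:-→d3:-→d4:-→d5:-→d6:-→d7:-→d8:-→d9:-→d10:-→d11:-→d12:-→d13:-→d14:-→d15:-→d16:H4  best=H4
  add 0.0.0.0/0 -> H3 at depth 0
  add 103.75.190.144/28 -> H5 at depth 28
  ? 103.75.190.158  path d0:H3→d1:-→d2:-→d3:-→d4:-→d5:-→d6:-→d7:-→d8:-→d9:-→d10:-→d11:-→d12:-→d13:-→d14:-→d15:-→d16:H4→d17:-→d18:-→d19:-→d20:-→d21:-→d22:-→d23:-→d24:-→d25:-→d26:-→d27:-→d28:H5  best=H5
  ? 82.244.89.80  path d0:H3→d1:-→d2:-→d3:-→d4:-→d5:-→d6:-→d7:-→d8:-→d9:-→d10:-→d11:-→d12:-→d13:-→d14:H4→d15:-→d16:-→d17:-→d18:-→d19:-→d20:-→d21:-→d22:-→d23:-→d24:-→d25:-→d26:-→d27:-→d28:-→d29:H0  best=H0
  add 82.244.89.85/32 -> H6 at depth 32
  ? 130.0.0.2  path d0:H3→d1:-→d2:-→d3:-→d4:-→d5:-→d6:-→d7:-→d8:H4  best=H4
  add 82.244.89.80/28 -> H0 at depth 28
  add 82.244.89.80/28 -> H6 at depth 28
  ? 82.244.10.148  path d0:H3→d1:-→d2:-→d3:-→d4:-→d5:-→d6:-→d7:-→d8:-→d9:-→d10:-→d11:-→d12:-→d13:-→d14:H4→d15:-→d16:-→d17:-  best=H4
  add 103.72.0.0/13 -> H3 at depth 13

== LOOKUPS ==
["H0","H0","H0","H4","H1","H4","H5","H0","H4","H4"]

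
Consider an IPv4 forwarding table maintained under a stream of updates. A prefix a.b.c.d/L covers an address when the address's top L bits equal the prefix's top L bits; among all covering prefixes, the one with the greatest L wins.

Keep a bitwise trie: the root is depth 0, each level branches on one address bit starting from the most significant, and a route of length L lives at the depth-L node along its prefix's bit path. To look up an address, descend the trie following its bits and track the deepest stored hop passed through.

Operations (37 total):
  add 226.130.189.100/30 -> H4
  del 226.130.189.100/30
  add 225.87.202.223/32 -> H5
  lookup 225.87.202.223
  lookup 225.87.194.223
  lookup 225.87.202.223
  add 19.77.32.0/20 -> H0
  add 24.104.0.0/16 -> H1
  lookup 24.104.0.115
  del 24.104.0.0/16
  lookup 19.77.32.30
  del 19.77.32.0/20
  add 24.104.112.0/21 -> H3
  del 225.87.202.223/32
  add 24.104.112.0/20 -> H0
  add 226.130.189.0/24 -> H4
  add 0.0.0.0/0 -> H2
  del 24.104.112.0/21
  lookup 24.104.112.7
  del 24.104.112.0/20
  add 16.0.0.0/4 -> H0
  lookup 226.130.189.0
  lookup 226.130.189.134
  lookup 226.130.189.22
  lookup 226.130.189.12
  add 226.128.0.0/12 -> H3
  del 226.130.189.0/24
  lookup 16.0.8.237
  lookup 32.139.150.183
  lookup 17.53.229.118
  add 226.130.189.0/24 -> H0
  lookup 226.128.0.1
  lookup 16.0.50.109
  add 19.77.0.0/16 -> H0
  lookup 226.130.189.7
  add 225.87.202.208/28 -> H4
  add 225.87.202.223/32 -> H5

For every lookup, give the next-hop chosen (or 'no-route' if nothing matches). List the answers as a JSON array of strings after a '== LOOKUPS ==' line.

Trace:
  add 226.130.189.100/30 -> H4 at depth 30
  - 226.130.189.100/30 clear@30
  add 225.87.202.223/32 -> H5 at depth 32
  Q 225.87.202.223: descend 11100001010101111100101011011111 ; hops seen [H5] ; pick H5
  Q 225.87.194.223: descend 11100001010101111100 ; hops seen [∅] ; pick no-route
  Q 225.87.202.223: descend 11100001010101111100101011011111 ; hops seen [H5] ; pick H5
  add 19.77.32.0/20 -> H0 at depth 20
  add 24.104.0.0/16 -> H1 at depth 16
  Q 24.104.0.115: descend 0001100001101000 ; hops seen [H1] ; pick H1
  - 24.104.0.0/16 clear@16
  Q 19.77.32.30: descend 00010011010011010010 ; hops seen [H0] ; pick H0
  - 19.77.32.0/20 clear@20
  add 24.104.112.0/21 -> H3 at depth 21
  - 225.87.202.223/32 clear@32
  add 24.104.112.0/20 -> H0 at depth 20
  add 226.130.189.0/24 -> H4 at depth 24
  add 0.0.0.0/0 -> H2 at depth 0
  - 24.104.112.0/21 clear@21
  Q 24.104.112.7: descend 000110000110100001110 ; hops seen [H2,H0] ; pick H0
  - 24.104.112.0/20 clear@20
  add 16.0.0.0/4 -> H0 at depth 4
  Q 226.130.189.0: descend 1110001010000010101111010 ; hops seen [H2,H4] ; pick H4
  Q 226.130.189.134: descend 111000101000001010111101 ; hops seen [H2,H4] ; pick H4
  Q 226.130.189.22: descend 1110001010000010101111010 ; hops seen [H2,H4] ; pick H4
  Q 226.130.189.12: descend 1110001010000010101111010 ; hops seen [H2,H4] ; pick H4
  add 226.128.0.0/12 -> H3 at depth 12
  - 226.130.189.0/24 clear@24
  Q 16.0.8.237: descend 000100 ; hops seen [H2,H0] ; pick H0
  Q 32.139.150.183: descend 00 ; hops seen [H2] ; pick H2
  Q 17.53.229.118: descend 000100 ; hops seen [H2,H0] ; pick H0
  add 226.130.189.0/24 -> H0 at depth 24
  Q 226.128.0.1: descend 11100010100000 ; hops seen [H2,H3] ; pick H3
  Q 16.0.50.109: descend 000100 ; hops seen [H2,H0] ; pick H0
  add 19.77.0.0/16 -> H0 at depth 16
  Q 226.130.189.7: descend 1110001010000010101111010 ; hops seen [H2,H3,H0] ; pick H0
  add 225.87.202.208/28 -> H4 at depth 28
  add 225.87.202.223/32 -> H5 at depth 32

== LOOKUPS ==
["H5","no-route","H5","H1","H0","H0","H4","H4","H4","H4","H0","H2","H0","H3","H0","H0"]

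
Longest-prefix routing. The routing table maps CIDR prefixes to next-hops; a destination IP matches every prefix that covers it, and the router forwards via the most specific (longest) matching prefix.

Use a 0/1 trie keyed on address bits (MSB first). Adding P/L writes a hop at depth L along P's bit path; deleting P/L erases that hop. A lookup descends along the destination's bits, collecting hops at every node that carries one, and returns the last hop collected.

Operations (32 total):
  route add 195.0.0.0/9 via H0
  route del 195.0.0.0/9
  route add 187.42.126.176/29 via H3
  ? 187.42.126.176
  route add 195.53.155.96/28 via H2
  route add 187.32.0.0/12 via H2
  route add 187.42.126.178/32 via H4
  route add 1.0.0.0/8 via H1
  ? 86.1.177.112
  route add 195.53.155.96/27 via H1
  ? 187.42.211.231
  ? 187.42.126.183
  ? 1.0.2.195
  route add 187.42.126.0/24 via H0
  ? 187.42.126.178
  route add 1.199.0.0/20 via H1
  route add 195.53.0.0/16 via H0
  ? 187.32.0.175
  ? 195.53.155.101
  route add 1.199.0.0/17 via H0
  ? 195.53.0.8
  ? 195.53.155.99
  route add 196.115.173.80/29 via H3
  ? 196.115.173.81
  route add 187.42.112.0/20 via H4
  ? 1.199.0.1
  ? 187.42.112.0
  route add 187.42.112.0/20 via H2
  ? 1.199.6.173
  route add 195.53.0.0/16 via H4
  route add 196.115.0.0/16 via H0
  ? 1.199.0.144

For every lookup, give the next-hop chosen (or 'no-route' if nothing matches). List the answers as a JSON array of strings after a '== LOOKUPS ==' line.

Trace:
  add 195.0.0.0/9 -> H0 at depth 9
  del 195.0.0.0/9 (clear depth 9)
  add 187.42.126.176/29 -> H3 at depth 29
  ? 187.42.126.176  path d0:-→d1:-→d2:-→d3:-→d4:-→d5:-→d6:-→d7:-→d8:-→d9:-→d10:-→d11:-→d12:-→d13:-→d14:-→d15:-→d16:-→d17:-→d18:-→d19:-→d20:-→d21:-→d22:-→d23:-→d24:-→d25:-→d26:-→d27:-→d28:-→d29:H3  best=H3
  add 195.53.155.96/28 -> H2 at depth 28
  add 187.32.0.0/12 -> H2 at depth 12
  add 187.42.126.178/32 -> H4 at depth 32
  add 1.0.0.0/8 -> H1 at depth 8
  ? 86.1.177.112  path d0:-→d1:-  best=no-route
  add 195.53.155.96/27 -> H1 at depth 27
  ? 187.42.211.231  path d0:-→d1:-→d2:-→d3:-→d4:-→d5:-→d6:-→d7:-→d8:-→d9:-→d10:-→d11:-→d12:H2→d13:-→d14:-→d15:-→d16:-  best=H2
  ? 187.42.126.183  path d0:-→d1:-→d2:-→d3:-→d4:-→d5:-→d6:-→d7:-→d8:-→d9:-→d10:-→d11:-→d12:H2→d13:-→d14:-→d15:-→d16:-→d17:-→d18:-→d19:-→d20:-→d21:-→d22:-→d23:-→d24:-→d25:-→d26:-→d27:-→d28:-→d29:H3  best=H3
  ? 1.0.2.195  path d0:-→d1:-→d2:-→d3:-→d4:-→d5:-→d6:-→d7:-→d8:H1  best=H1
  add 187.42.126.0/24 -> H0 at depth 24
  ? 187.42.126.178  path d0:-→d1:-→d2:-→d3:-→d4:-→d5:-→d6:-→d7:-→d8:-→d9:-→d10:-→d11:-→d12:H2→d13:-→d14:-→d15:-→d16:-→d17:-→d18:-→d19:-→d20:-→d21:-→d22:-→d23:-→d24:H0→d25:-→d26:-→d27:-→d28:-→d29:H3→d30:-→d31:-→d32:H4  best=H4
  add 1.199.0.0/20 -> H1 at depth 20
  add 195.53.0.0/16 -> H0 at depth 16
  ? 187.32.0.175  path d0:-→d1:-→d2:-→d3:-→d4:-→d5:-→d6:-→d7:-→d8:-→d9:-→d10:-→d11:-→d12:H2  best=H2
  ? 195.53.155.101  path d0:-→d1:-→d2:-→d3:-→d4:-→d5:-→d6:-→d7:-→d8:-→d9:-→d10:-→d11:-→d12:-→d13:-→d14:-→d15:-→d16:H0→d17:-→d18:-→d19:-→d20:-→d21:-→d22:-→d23:-→d24:-→d25:-→d26:-→d27:H1→d28:H2  best=H2
  add 1.199.0.0/17 -> H0 at depth 17
  ? 195.53.0.8  path d0:-→d1:-→d2:-→d3:-→d4:-→d5:-→d6:-→d7:-→d8:-→d9:-→d10:-→d11:-→d12:-→d13:-→d14:-→d15:-→d16:H0  best=H0
  ? 195.53.155.99  path d0:-→d1:-→d2:-→d3:-→d4:-→d5:-→d6:-→d7:-→d8:-→d9:-→d10:-→d11:-→d12:-→d13:-→d14:-→d15:-→d16:H0→d17:-→d18:-→d19:-→d20:-→d21:-→d22:-→d23:-→d24:-→d25:-→d26:-→d27:H1→d28:H2  best=H2
  add 196.115.173.80/29 -> H3 at depth 29
  ? 196.115.173.81  path d0:-→d1:-→d2:-→d3:-→d4:-→d5:-→d6:-→d7:-→d8:-→d9:-→d10:-→d11:-→d12:-→d13:-→d14:-→d15:-→d16:-→d17:-→d18:-→d19:-→d20:-→d21:-→d22:-→d23:-→d24:-→d25:-→d26:-→d27:-→d28:-→d29:H3  best=H3
  add 187.42.112.0/20 -> H4 at depth 20
  ? 1.199.0.1  path d0:-→d1:-→d2:-→d3:-→d4:-→d5:-→d6:-→d7:-→d8:H1→d9:-→d10:-→d11:-→d12:-→d13:-→d14:-→d15:-→d16:-→d17:H0→d18:-→d19:-→d20:H1  best=H1
  ? 187.42.112.0  path d0:-→d1:-→d2:-→d3:-→d4:-→d5:-→d6:-→d7:-→d8:-→d9:-→d10:-→d11:-→d12:H2→d13:-→d14:-→d15:-→d16:-→d17:-→d18:-→d19:-→d20:H4  best=H4
  add 187.42.112.0/20 -> H2 at depth 20
  ? 1.199.6.173  path d0:-→d1:-→d2:-→d3:-→d4:-→d5:-→d6:-→d7:-→d8:H1→d9:-→d10:-→d11:-→d12:-→d13:-→d14:-→d15:-→d16:-→d17:H0→d18:-→d19:-→d20:H1  best=H1
  add 195.53.0.0/16 -> H4 at depth 16
  add 196.115.0.0/16 -> H0 at depth 16
  ? 1.199.0.144  path d0:-→d1:-→d2:-→d3:-→d4:-→d5:-→d6:-→d7:-→d8:H1→d9:-→d10:-→d11:-→d12:-→d13:-→d14:-→d15:-→d16:-→d17:H0→d18:-→d19:-→d20:H1  best=H1

== LOOKUPS ==
["H3","no-route","H2","H3","H1","H4","H2","H2","H0","H2","H3","H1","H4","H1","H1"]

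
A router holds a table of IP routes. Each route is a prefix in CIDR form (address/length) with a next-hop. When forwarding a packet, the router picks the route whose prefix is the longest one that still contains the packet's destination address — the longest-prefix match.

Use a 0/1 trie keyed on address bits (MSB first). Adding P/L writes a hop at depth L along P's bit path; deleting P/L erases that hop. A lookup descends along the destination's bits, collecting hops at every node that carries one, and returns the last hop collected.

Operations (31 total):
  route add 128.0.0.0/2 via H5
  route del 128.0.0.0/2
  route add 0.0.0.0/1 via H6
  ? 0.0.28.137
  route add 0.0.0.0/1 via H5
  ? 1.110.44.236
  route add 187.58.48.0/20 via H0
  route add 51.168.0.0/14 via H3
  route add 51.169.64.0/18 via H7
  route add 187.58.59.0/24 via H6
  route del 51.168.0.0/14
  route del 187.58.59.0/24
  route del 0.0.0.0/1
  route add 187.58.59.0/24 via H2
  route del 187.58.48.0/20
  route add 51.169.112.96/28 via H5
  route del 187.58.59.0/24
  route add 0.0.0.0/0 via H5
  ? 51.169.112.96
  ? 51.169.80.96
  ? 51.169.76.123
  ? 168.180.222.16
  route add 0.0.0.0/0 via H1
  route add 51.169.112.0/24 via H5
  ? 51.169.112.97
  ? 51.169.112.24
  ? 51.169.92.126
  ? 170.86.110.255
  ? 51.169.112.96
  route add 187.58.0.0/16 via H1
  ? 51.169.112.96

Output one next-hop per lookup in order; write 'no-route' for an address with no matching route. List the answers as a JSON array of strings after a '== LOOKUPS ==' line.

Process each operation:
  add 128.0.0.0/2 -> H5 at depth 2
  - 128.0.0.0/2 clear@2
  add 0.0.0.0/1 -> H6 at depth 1
  ? 0.0.28.137  path d0:-→d1:H6  best=H6
  add 0.0.0.0/1 -> H5 at depth 1
  ? 1.110.44.236  path d0:-→d1:H5  best=H5
  add 187.58.48.0/20 -> H0 at depth 20
  add 51.168.0.0/14 -> H3 at depth 14
  add 51.169.64.0/18 -> H7 at depth 18
  add 187.58.59.0/24 -> H6 at depth 24
  - 51.168.0.0/14 clear@14
  - 187.58.59.0/24 clear@24
  - 0.0.0.0/1 clear@1
  add 187.58.59.0/24 -> H2 at depth 24
  - 187.58.48.0/20 clear@20
  add 51.169.112.96/28 -> H5 at depth 28
  - 187.58.59.0/24 clear@24
  add 0.0.0.0/0 -> H5 at depth 0
  ? 51.169.112.96  path d0:H5→d1:-→d2:-→d3:-→d4:-→d5:-→d6:-→d7:-→d8:-→d9:-→d10:-→d11:-→d12:-→d13:-→d14:-→d15:-→d16:-→d17:-→d18:H7→d19:-→d20:-→d21:-→d22:-→d23:-→d24:-→d25:-→d26:-→d27:-→d28:H5  best=H5
  ? 51.169.80.96  path d0:H5→d1:-→d2:-→d3:-→d4:-→d5:-→d6:-→d7:-→d8:-→d9:-→d10:-→d11:-→d12:-→d13:-→d14:-→d15:-→d16:-→d17:-→d18:H7  best=H7
  ? 51.169.76.123  path d0:H5→d1:-→d2:-→d3:-→d4:-→d5:-→d6:-→d7:-→d8:-→d9:-→d10:-→d11:-→d12:-→d13:-→d14:-→d15:-→d16:-→d17:-→d18:H7  best=H7
  ? 168.180.222.16  path d0:H5→d1:-→d2:-→d3:-  best=H5
  add 0.0.0.0/0 -> H1 at depth 0
  add 51.169.112.0/24 -> H5 at depth 24
  ? 51.169.112.97  path d0:H1→d1:-→d2:-→d3:-→d4:-→d5:-→d6:-→d7:-→d8:-→d9:-→d10:-→d11:-→d12:-→d13:-→d14:-→d15:-→d16:-→d17:-→d18:H7→d19:-→d20:-→d21:-→d22:-→d23:-→d24:H5→d25:-→d26:-→d27:-→d28:H5  best=H5
  ? 51.169.112.24  path d0:H1→d1:-→d2:-→d3:-→d4:-→d5:-→d6:-→d7:-→d8:-→d9:-→d10:-→d11:-→d12:-→d13:-→d14:-→d15:-→d16:-→d17:-→d18:H7→d19:-→d20:-→d21:-→d22:-→d23:-→d24:H5→d25:-  best=H5
  ? 51.169.92.126  path d0:H1→d1:-→d2:-→d3:-→d4:-→d5:-→d6:-→d7:-→d8:-→d9:-→d10:-→d11:-→d12:-→d13:-→d14:-→d15:-→d16:-→d17:-→d18:H7  best=H7
  ? 170.86.110.255  path d0:H1→d1:-→d2:-→d3:-  best=H1
  ? 51.169.112.96  path d0:H1→d1:-→d2:-→d3:-→d4:-→d5:-→d6:-→d7:-→d8:-→d9:-→d10:-→d11:-→d12:-→d13:-→d14:-→d15:-→d16:-→d17:-→d18:H7→d19:-→d20:-→d21:-→d22:-→d23:-→d24:H5→d25:-→d26:-→d27:-→d28:H5  best=H5
  add 187.58.0.0/16 -> H1 at depth 16
  ? 51.169.112.96  path d0:H1→d1:-→d2:-→d3:-→d4:-→d5:-→d6:-→d7:-→d8:-→d9:-→d10:-→d11:-→d12:-→d13:-→d14:-→d15:-→d16:-→d17:-→d18:H7→d19:-→d20:-→d21:-→d22:-→d23:-→d24:H5→d25:-→d26:-→d27:-→d28:H5  best=H5

== LOOKUPS ==
["H6","H5","H5","H7","H7","H5","H5","H5","H7","H1","H5","H5"]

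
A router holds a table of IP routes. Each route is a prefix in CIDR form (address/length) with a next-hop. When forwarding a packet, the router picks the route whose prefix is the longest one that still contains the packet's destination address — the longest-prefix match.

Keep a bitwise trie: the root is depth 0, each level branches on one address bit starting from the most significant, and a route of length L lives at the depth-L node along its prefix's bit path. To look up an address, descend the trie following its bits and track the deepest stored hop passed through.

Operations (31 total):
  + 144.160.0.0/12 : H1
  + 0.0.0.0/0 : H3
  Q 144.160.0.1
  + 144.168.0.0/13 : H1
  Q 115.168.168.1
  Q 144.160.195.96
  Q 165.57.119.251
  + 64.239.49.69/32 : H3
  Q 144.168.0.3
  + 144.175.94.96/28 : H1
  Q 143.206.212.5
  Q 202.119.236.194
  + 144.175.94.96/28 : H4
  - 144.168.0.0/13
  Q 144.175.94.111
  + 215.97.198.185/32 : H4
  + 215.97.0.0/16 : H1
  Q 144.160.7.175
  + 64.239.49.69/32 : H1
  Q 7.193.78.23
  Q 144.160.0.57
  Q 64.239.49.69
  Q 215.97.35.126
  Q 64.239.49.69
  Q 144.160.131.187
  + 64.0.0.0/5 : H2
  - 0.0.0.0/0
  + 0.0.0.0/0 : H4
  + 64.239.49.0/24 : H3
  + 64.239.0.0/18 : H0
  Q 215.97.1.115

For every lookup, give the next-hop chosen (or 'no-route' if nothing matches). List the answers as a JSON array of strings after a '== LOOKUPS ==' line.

Process each operation:
  add 144.160.0.0/12 -> H1 at depth 12
  add 0.0.0.0/0 -> H3 at depth 0
  ? 144.160.0.1  path d0:H3→d1:-→d2:-→d3:-→d4:-→d5:-→d6:-→d7:-→d8:-→d9:-→d10:-→d11:-→d12:H1  best=H1
  add 144.168.0.0/13 -> H1 at depth 13
  ? 115.168.168.1  path d0:H3  best=H3
  ? 144.160.195.96  path d0:H3→d1:-→d2:-→d3:-→d4:-→d5:-→d6:-→d7:-→d8:-→d9:-→d10:-→d11:-→d12:H1  best=H1
  ? 165.57.119.251  path d0:H3→d1:-→d2:-  best=H3
  add 64.239.49.69/32 -> H3 at depth 32
  ? 144.168.0.3  path d0:H3→d1:-→d2:-→d3:-→d4:-→d5:-→d6:-→d7:-→d8:-→d9:-→d10:-→d11:-→d12:H1→d13:H1  best=H1
  add 144.175.94.96/28 -> H1 at depth 28
  ? 143.206.212.5  path d0:H3→d1:-→d2:-→d3:-  best=H3
  ? 202.119.236.194  path d0:H3→d1:-  best=H3
  add 144.175.94.96/28 -> H4 at depth 28
  del 144.168.0.0/13 (clear depth 13)
  ? 144.175.94.111  path d0:H3→d1:-→d2:-→d3:-→d4:-→d5:-→d6:-→d7:-→d8:-→d9:-→d10:-→d11:-→d12:H1→d13:-→d14:-→d15:-→d16:-→d17:-→d18:-→d19:-→d20:-→d21:-→d22:-→d23:-→d24:-→d25:-→d26:-→d27:-→d28:H4  best=H4
  add 215.97.198.185/32 -> H4 at depth 32
  add 215.97.0.0/16 -> H1 at depth 16
  ? 144.160.7.175  path d0:H3→d1:-→d2:-→d3:-→d4:-→d5:-→d6:-→d7:-→d8:-→d9:-→d10:-→d11:-→d12:H1  best=H1
  add 64.239.49.69/32 -> H1 at depth 32
  ? 7.193.78.23  path d0:H3→d1:-  best=H3
  ? 144.160.0.57  path d0:H3→d1:-→d2:-→d3:-→d4:-→d5:-→d6:-→d7:-→d8:-→d9:-→d10:-→d11:-→d12:H1  best=H1
  ? 64.239.49.69  path d0:H3→d1:-→d2:-→d3:-→d4:-→d5:-→d6:-→d7:-→d8:-→d9:-→d10:-→d11:-→d12:-→d13:-→d14:-→d15:-→d16:-→d17:-→d18:-→d19:-→d20:-→d21:-→d22:-→d23:-→d24:-→d25:-→d26:-→d27:-→d28:-→d29:-→d30:-→d31:-→d32:H1  best=H1
  ? 215.97.35.126  path d0:H3→d1:-→d2:-→d3:-→d4:-→d5:-→d6:-→d7:-→d8:-→d9:-→d10:-→d11:-→d12:-→d13:-→d14:-→d15:-→d16:H1  best=H1
  ? 64.239.49.69  path d0:H3→d1:-→d2:-→d3:-→d4:-→d5:-→d6:-→d7:-→d8:-→d9:-→d10:-→d11:-→d12:-→d13:-→d14:-→d15:-→d16:-→d17:-→d18:-→d19:-→d20:-→d21:-→d22:-→d23:-→d24:-→d25:-→d26:-→d27:-→d28:-→d29:-→d30:-→d31:-→d32:H1  best=H1
  ? 144.160.131.187  path d0:H3→d1:-→d2:-→d3:-→d4:-→d5:-→d6:-→d7:-→d8:-→d9:-→d10:-→d11:-→d12:H1  best=H1
  add 64.0.0.0/5 -> H2 at depth 5
  del 0.0.0.0/0 (clear depth 0)
  add 0.0.0.0/0 -> H4 at depth 0
  add 64.239.49.0/24 -> H3 at depth 24
  add 64.239.0.0/18 -> H0 at depth 18
  ? 215.97.1.115  path d0:H4→d1:-→d2:-→d3:-→d4:-→d5:-→d6:-→d7:-→d8:-→d9:-→d10:-→d11:-→d12:-→d13:-→d14:-→d15:-→d16:H1  best=H1

== LOOKUPS ==
["H1","H3","H1","H3","H1","H3","H3","H4","H1","H3","H1","H1","H1","H1","H1","H1"]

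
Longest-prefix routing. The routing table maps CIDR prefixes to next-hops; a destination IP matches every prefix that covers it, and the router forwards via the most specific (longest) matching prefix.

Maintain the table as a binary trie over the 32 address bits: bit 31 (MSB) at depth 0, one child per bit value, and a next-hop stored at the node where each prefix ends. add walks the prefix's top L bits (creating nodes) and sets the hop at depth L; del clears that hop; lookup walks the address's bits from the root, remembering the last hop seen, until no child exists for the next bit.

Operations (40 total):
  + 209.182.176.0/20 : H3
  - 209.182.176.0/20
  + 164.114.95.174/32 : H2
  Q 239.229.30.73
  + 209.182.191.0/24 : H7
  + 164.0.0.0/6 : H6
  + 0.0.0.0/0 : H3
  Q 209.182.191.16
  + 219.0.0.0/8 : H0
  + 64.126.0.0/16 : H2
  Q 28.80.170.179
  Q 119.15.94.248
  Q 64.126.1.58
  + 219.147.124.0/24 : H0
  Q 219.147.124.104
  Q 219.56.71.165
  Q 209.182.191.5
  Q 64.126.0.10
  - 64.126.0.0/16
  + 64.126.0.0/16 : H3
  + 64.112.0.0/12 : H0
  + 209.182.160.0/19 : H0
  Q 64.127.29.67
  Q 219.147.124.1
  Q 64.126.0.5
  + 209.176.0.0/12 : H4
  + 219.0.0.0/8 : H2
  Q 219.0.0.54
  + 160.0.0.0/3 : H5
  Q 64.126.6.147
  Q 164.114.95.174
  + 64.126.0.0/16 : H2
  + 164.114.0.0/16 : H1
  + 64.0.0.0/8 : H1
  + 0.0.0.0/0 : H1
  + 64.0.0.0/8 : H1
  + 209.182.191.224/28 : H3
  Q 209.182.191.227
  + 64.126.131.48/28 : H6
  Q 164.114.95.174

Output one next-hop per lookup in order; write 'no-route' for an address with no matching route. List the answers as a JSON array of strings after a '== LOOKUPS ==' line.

Process each operation:
  add 209.182.176.0/20 -> H3 at depth 20
  del 209.182.176.0/20 (clear depth 20)
  add 164.114.95.174/32 -> H2 at depth 32
  lookup 239.229.30.73: bits 11 walk d0:-→d1:-→d2:- -> no-route
  add 209.182.191.0/24 -> H7 at depth 24
  add 164.0.0.0/6 -> H6 at depth 6
  add 0.0.0.0/0 -> H3 at depth 0
  lookup 209.182.191.16: bits 110100011011011010111111 walk d0:H3→d1:-→d2:-→d3:-→d4:-→d5:-→d6:-→d7:-→d8:-→d9:-→d10:-→d11:-→d12:-→d13:-→d14:-→d15:-→d16:-→d17:-→d18:-→d19:-→d20:-→d21:-→d22:-→d23:-→d24:H7 -> H7
  add 219.0.0.0/8 -> H0 at depth 8
  add 64.126.0.0/16 -> H2 at depth 16
  lookup 28.80.170.179: bits 0 walk d0:H3→d1:- -> H3
  lookup 119.15.94.248: bits 01 walk d0:H3→d1:-→d2:- -> H3
  lookup 64.126.1.58: bits 0100000001111110 walk d0:H3→d1:-→d2:-→d3:-→d4:-→d5:-→d6:-→d7:-→d8:-→d9:-→d10:-→d11:-→d12:-→d13:-→d14:-→d15:-→d16:H2 -> H2
  add 219.147.124.0/24 -> H0 at depth 24
  lookup 219.147.124.104: bits 110110111001001101111100 walk d0:H3→d1:-→d2:-→d3:-→d4:-→d5:-→d6:-→d7:-→d8:H0→d9:-→d10:-→d11:-→d12:-→d13:-→d14:-→d15:-→d16:-→d17:-→d18:-→d19:-→d20:-→d21:-→d22:-→d23:-→d24:H0 -> H0
  lookup 219.56.71.165: bits 11011011 walk d0:H3→d1:-→d2:-→d3:-→d4:-→d5:-→d6:-→d7:-→d8:H0 -> H0
  lookup 209.182.191.5: bits 110100011011011010111111 walk d0:H3→d1:-→d2:-→d3:-→d4:-→d5:-→d6:-→d7:-→d8:-→d9:-→d10:-→d11:-→d12:-→d13:-→d14:-→d15:-→d16:-→d17:-→d18:-→d19:-→d20:-→d21:-→d22:-→d23:-→d24:H7 -> H7
  lookup 64.126.0.10: bits 0100000001111110 walk d0:H3→d1:-→d2:-→d3:-→d4:-→d5:-→d6:-→d7:-→d8:-→d9:-→d10:-→d11:-→d12:-→d13:-→d14:-→d15:-→d16:H2 -> H2
  del 64.126.0.0/16 (clear depth 16)
  add 64.126.0.0/16 -> H3 at depth 16
  add 64.112.0.0/12 -> H0 at depth 12
  add 209.182.160.0/19 -> H0 at depth 19
  lookup 64.127.29.67: bits 010000000111111 walk d0:H3→d1:-→d2:-→d3:-→d4:-→d5:-→d6:-→d7:-→d8:-→d9:-→d10:-→d11:-→d12:H0→d13:-→d14:-→d15:- -> H0
  lookup 219.147.124.1: bits 110110111001001101111100 walk d0:H3→d1:-→d2:-→d3:-→d4:-→d5:-→d6:-→d7:-→d8:H0→d9:-→d10:-→d11:-→d12:-→d13:-→d14:-→d15:-→d16:-→d17:-→d18:-→d19:-→d20:-→d21:-→d22:-→d23:-→d24:H0 -> H0
  lookup 64.126.0.5: bits 0100000001111110 walk d0:H3→d1:-→d2:-→d3:-→d4:-→d5:-→d6:-→d7:-→d8:-→d9:-→d10:-→d11:-→d12:H0→d13:-→d14:-→d15:-→d16:H3 -> H3
  add 209.176.0.0/12 -> H4 at depth 12
  add 219.0.0.0/8 -> H2 at depth 8
  lookup 219.0.0.54: bits 11011011 walk d0:H3→d1:-→d2:-→d3:-→d4:-→d5:-→d6:-→d7:-→d8:H2 -> H2
  add 160.0.0.0/3 -> H5 at depth 3
  lookup 64.126.6.147: bits 0100000001111110 walk d0:H3→d1:-→d2:-→d3:-→d4:-→d5:-→d6:-→d7:-→d8:-→d9:-→d10:-→d11:-→d12:H0→d13:-→d14:-→d15:-→d16:H3 -> H3
  lookup 164.114.95.174: bits 10100100011100100101111110101110 walk d0:H3→d1:-→d2:-→d3:H5→d4:-→d5:-→d6:H6→d7:-→d8:-→d9:-→d10:-→d11:-→d12:-→d13:-→d14:-→d15:-→d16:-→d17:-→d18:-→d19:-→d20:-→d21:-→d22:-→d23:-→d24:-→d25:-→d26:-→d27:-→d28:-→d29:-→d30:-→d31:-→d32:H2 -> H2
  add 64.126.0.0/16 -> H2 at depth 16
  add 164.114.0.0/16 -> H1 at depth 16
  add 64.0.0.0/8 -> H1 at depth 8
  add 0.0.0.0/0 -> H1 at depth 0
  add 64.0.0.0/8 -> H1 at depth 8
  add 209.182.191.224/28 -> H3 at depth 28
  lookup 209.182.191.227: bits 1101000110110110101111111110 walk d0:H1→d1:-→d2:-→d3:-→d4:-→d5:-→d6:-→d7:-→d8:-→d9:-→d10:-→d11:-→d12:H4→d13:-→d14:-→d15:-→d16:-→d17:-→d18:-→d19:H0→d20:-→d21:-→d22:-→d23:-→d24:H7→d25:-→d26:-→d27:-→d28:H3 -> H3
  add 64.126.131.48/28 -> H6 at depth 28
  lookup 164.114.95.174: bits 10100100011100100101111110101110 walk d0:H1→d1:-→d2:-→d3:H5→d4:-→d5:-→d6:H6→d7:-→d8:-→d9:-→d10:-→d11:-→d12:-→d13:-→d14:-→d15:-→d16:H1→d17:-→d18:-→d19:-→d20:-→d21:-→d22:-→d23:-→d24:-→d25:-→d26:-→d27:-→d28:-→d29:-→d30:-→d31:-→d32:H2 -> H2

== LOOKUPS ==
["no-route","H7","H3","H3","H2","H0","H0","H7","H2","H0","H0","H3","H2","H3","H2","H3","H2"]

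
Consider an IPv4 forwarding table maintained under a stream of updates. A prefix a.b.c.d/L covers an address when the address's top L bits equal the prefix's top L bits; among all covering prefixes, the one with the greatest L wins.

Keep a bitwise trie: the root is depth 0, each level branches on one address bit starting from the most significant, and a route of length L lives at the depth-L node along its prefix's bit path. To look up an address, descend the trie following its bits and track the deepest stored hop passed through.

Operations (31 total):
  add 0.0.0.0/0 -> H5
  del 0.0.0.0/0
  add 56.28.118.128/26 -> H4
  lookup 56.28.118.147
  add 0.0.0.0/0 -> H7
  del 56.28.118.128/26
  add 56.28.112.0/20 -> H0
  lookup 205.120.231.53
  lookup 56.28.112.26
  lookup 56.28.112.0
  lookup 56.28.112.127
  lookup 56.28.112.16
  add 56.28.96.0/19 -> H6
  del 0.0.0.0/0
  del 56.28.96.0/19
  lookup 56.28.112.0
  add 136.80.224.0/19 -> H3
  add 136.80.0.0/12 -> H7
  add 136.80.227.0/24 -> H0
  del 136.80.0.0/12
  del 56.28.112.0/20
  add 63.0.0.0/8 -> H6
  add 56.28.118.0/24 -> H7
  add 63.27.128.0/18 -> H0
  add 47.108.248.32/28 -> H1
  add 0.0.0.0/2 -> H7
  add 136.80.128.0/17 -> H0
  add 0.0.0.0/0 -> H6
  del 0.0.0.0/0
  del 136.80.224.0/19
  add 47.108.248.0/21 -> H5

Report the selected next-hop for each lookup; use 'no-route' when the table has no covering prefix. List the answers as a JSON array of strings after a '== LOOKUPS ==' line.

Trace:
  add 0.0.0.0/0 -> H5 at depth 0
  del 0.0.0.0/0 (clear depth 0)
  add 56.28.118.128/26 -> H4 at depth 26
  Q 56.28.118.147: descend 00111000000111000111011010 ; hops seen [H4] ; pick H4
  add 0.0.0.0/0 -> H7 at depth 0
  del 56.28.118.128/26 (clear depth 26)
  add 56.28.112.0/20 -> H0 at depth 20
  Q 205.120.231.53: descend ε ; hops seen [H7] ; pick H7
  Q 56.28.112.26: descend 001110000001110001110 ; hops seen [H7,H0] ; pick H0
  Q 56.28.112.0: descend 001110000001110001110 ; hops seen [H7,H0] ; pick H0
  Q 56.28.112.127: descend 001110000001110001110 ; hops seen [H7,H0] ; pick H0
  Q 56.28.112.16: descend 001110000001110001110 ; hops seen [H7,H0] ; pick H0
  add 56.28.96.0/19 -> H6 at depth 19
  del 0.0.0.0/0 (clear depth 0)
  del 56.28.96.0/19 (clear depth 19)
  Q 56.28.112.0: descend 001110000001110001110 ; hops seen [H0] ; pick H0
  add 136.80.224.0/19 -> H3 at depth 19
  add 136.80.0.0/12 -> H7 at depth 12
  add 136.80.227.0/24 -> H0 at depth 24
  del 136.80.0.0/12 (clear depth 12)
  del 56.28.112.0/20 (clear depth 20)
  add 63.0.0.0/8 -> H6 at depth 8
  add 56.28.118.0/24 -> H7 at depth 24
  add 63.27.128.0/18 -> H0 at depth 18
  add 47.108.248.32/28 -> H1 at depth 28
  add 0.0.0.0/2 -> H7 at depth 2
  add 136.80.128.0/17 -> H0 at depth 17
  add 0.0.0.0/0 -> H6 at depth 0
  del 0.0.0.0/0 (clear depth 0)
  del 136.80.224.0/19 (clear depth 19)
  add 47.108.248.0/21 -> H5 at depth 21

== LOOKUPS ==
["H4","H7","H0","H0","H0","H0","H0"]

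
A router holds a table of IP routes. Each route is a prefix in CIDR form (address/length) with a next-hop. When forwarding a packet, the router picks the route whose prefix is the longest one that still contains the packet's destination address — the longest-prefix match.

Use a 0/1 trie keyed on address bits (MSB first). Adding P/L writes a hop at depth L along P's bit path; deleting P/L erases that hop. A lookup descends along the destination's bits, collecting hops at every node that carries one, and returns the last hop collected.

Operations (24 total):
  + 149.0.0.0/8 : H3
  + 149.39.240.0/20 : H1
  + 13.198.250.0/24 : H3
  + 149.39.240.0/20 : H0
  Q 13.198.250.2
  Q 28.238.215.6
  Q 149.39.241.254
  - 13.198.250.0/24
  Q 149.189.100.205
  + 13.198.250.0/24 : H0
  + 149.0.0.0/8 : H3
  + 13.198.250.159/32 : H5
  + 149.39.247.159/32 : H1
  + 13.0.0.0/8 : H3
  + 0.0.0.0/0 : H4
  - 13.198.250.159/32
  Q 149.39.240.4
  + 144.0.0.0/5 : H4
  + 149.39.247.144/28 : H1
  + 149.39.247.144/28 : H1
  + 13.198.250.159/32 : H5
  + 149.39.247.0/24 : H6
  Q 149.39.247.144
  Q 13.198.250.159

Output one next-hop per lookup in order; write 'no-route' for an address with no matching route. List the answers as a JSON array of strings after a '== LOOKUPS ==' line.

Trace:
  + 149.0.0.0/8 (H3) depth=8
  + 149.39.240.0/20 (H1) depth=20
  + 13.198.250.0/24 (H3) depth=24
  + 149.39.240.0/20 (H0) depth=20
  Q 13.198.250.2: descend 000011011100011011111010 ; hops seen [H3] ; pick H3
  Q 28.238.215.6: descend 000 ; hops seen [∅] ; pick no-route
  Q 149.39.241.254: descend 10010101001001111111 ; hops seen [H3,H0] ; pick H0
  - 13.198.250.0/24 clear@24
  Q 149.189.100.205: descend 10010101 ; hops seen [H3] ; pick H3
  + 13.198.250.0/24 (H0) depth=24
  + 149.0.0.0/8 (H3) depth=8
  + 13.198.250.159/32 (H5) depth=32
  + 149.39.247.159/32 (H1) depth=32
  + 13.0.0.0/8 (H3) depth=8
  + 0.0.0.0/0 (H4) depth=0
  - 13.198.250.159/32 clear@32
  Q 149.39.240.4: descend 100101010010011111110 ; hops seen [H4,H3,H0] ; pick H0
  + 144.0.0.0/5 (H4) depth=5
  + 149.39.247.144/28 (H1) depth=28
  + 149.39.247.144/28 (H1) depth=28
  + 13.198.250.159/32 (H5) depth=32
  + 149.39.247.0/24 (H6) depth=24
  Q 149.39.247.144: descend 1001010100100111111101111001 ; hops seen [H4,H4,H3,H0,H6,H1] ; pick H1
  Q 13.198.250.159: descend 00001101110001101111101010011111 ; hops seen [H4,H3,H0,H5] ; pick H5

== LOOKUPS ==
["H3","no-route","H0","H3","H0","H1","H5"]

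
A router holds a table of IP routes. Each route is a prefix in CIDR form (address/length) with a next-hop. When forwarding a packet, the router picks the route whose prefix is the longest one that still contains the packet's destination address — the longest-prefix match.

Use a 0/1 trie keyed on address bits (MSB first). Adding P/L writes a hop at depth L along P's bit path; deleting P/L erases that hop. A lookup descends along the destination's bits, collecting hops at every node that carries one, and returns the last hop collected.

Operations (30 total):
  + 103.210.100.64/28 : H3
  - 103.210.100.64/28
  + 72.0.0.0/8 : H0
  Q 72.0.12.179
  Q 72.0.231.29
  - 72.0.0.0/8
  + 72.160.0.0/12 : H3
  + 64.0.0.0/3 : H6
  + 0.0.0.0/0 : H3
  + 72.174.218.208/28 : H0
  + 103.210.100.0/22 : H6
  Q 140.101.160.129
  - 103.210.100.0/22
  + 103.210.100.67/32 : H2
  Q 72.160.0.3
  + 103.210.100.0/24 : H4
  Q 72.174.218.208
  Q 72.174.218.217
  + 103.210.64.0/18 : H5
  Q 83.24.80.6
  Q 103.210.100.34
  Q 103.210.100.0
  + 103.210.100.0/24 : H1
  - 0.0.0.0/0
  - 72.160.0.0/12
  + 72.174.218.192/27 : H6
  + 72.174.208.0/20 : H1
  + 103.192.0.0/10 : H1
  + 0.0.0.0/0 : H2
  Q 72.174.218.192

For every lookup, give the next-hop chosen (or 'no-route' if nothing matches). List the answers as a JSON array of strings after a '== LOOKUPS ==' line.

Trace:
  add 103.210.100.64/28 -> H3 at depth 28
  del 103.210.100.64/28 (clear depth 28)
  add 72.0.0.0/8 -> H0 at depth 8
  Q 72.0.12.179: descend 01001000 ; hops seen [H0] ; pick H0
  Q 72.0.231.29: descend 01001000 ; hops seen [H0] ; pick H0
  del 72.0.0.0/8 (clear depth 8)
  add 72.160.0.0/12 -> H3 at depth 12
  add 64.0.0.0/3 -> H6 at depth 3
  add 0.0.0.0/0 -> H3 at depth 0
  add 72.174.218.208/28 -> H0 at depth 28
  add 103.210.100.0/22 -> H6 at depth 22
  Q 140.101.160.129: descend ε ; hops seen [H3] ; pick H3
  del 103.210.100.0/22 (clear depth 22)
  add 103.210.100.67/32 -> H2 at depth 32
  Q 72.160.0.3: descend 010010001010 ; hops seen [H3,H6,H3] ; pick H3
  add 103.210.100.0/24 -> H4 at depth 24
  Q 72.174.218.208: descend 0100100010101110110110101101 ; hops seen [H3,H6,H3,H0] ; pick H0
  Q 72.174.218.217: descend 0100100010101110110110101101 ; hops seen [H3,H6,H3,H0] ; pick H0
  add 103.210.64.0/18 -> H5 at depth 18
  Q 83.24.80.6: descend 010 ; hops seen [H3,H6] ; pick H6
  Q 103.210.100.34: descend 0110011111010010011001000 ; hops seen [H3,H5,H4] ; pick H4
  Q 103.210.100.0: descend 0110011111010010011001000 ; hops seen [H3,H5,H4] ; pick H4
  add 103.210.100.0/24 -> H1 at depth 24
  del 0.0.0.0/0 (clear depth 0)
  del 72.160.0.0/12 (clear depth 12)
  add 72.174.218.192/27 -> H6 at depth 27
  add 72.174.208.0/20 -> H1 at depth 20
  add 103.192.0.0/10 -> H1 at depth 10
  add 0.0.0.0/0 -> H2 at depth 0
  Q 72.174.218.192: descend 010010001010111011011010110 ; hops seen [H2,H6,H1,H6] ; pick H6

== LOOKUPS ==
["H0","H0","H3","H3","H0","H0","H6","H4","H4","H6"]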